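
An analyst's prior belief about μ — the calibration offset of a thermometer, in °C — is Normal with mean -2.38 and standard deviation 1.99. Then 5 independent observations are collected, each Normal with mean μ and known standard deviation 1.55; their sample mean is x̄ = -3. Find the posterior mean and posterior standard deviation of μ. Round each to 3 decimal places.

Prior precision 1/τ₀² = 1/1.99² = 0.252519; data precision n/σ² = 5/1.55² = 2.08117.
Posterior precision = 0.252519 + 2.08117 = 2.33368, giving posterior SD = 1/√2.33368 = 0.655.
Posterior mean = (0.252519·-2.38 + 2.08117·-3) / 2.33368 = -2.933.

Posterior mean ≈ -2.933; posterior SD ≈ 0.655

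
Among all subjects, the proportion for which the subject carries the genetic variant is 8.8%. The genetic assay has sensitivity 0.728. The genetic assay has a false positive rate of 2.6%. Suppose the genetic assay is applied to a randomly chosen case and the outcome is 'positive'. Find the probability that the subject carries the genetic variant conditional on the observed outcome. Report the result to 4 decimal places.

P(H | E) ≈ 0.7299

Let H be the event that the subject carries the genetic variant. P(H) = 0.088, so P(¬H) = 0.912. With E the 'positive' result, P(E|H) = 0.728 and P(E|¬H) = 0.026.
P(E) = 0.728·0.088 + 0.026·0.912 = 0.064064 + 0.023712 = 0.087776.
By Bayes' theorem, P(H|E) = 0.064064 / 0.087776 = 0.7299.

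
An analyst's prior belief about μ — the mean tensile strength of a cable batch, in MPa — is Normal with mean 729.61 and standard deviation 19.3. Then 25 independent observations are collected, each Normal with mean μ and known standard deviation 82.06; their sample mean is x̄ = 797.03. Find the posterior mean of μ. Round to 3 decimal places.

Posterior mean ≈ 768.737

Prior precision 1/τ₀² = 1/19.3² = 0.00268464; data precision n/σ² = 25/82.06² = 0.00371259.
Posterior precision = 0.00268464 + 0.00371259 = 0.00639723.
Posterior mean = (0.00268464·729.61 + 0.00371259·797.03) / 0.00639723 = 768.737.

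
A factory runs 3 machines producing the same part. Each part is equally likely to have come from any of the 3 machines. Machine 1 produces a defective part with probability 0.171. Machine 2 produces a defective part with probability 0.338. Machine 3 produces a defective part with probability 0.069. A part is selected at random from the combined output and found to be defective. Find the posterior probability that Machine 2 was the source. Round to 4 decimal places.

P(defective|M1) = 0.171; P(defective|M2) = 0.338; P(defective|M3) = 0.069.
Prior × likelihood for each source: 0.333333·0.171=0.05700, 0.333333·0.338=0.1127, 0.333333·0.069=0.02300. Summing gives P(defective) = 0.19267.
P(Machine 2 | defective) = 0.1127 / 0.19267 = 0.5848.

Posterior probability ≈ 0.5848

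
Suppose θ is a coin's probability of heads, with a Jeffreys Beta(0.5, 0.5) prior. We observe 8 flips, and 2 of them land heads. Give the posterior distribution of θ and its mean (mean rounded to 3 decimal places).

Posterior: Beta(2.5, 6.5); mean ≈ 0.278

The binomial likelihood is conjugate to the Beta prior: with 2 successes and 6 failures, the posterior is Beta(0.5+2, 0.5+6) = Beta(2.5, 6.5).
E[θ | data] = 2.5/(2.5+6.5) = 0.278.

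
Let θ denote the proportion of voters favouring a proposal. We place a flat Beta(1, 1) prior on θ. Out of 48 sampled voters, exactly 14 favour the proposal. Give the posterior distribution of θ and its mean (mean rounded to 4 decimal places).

Observing 14 successes and 34 failures updates Beta(1, 1) by adding the success and failure counts to the two shape parameters: α = 1+14 = 15, β = 1+34 = 35.
E[θ | data] = 15/(15+35) = 0.3000.

Posterior: Beta(15, 35); mean ≈ 0.3000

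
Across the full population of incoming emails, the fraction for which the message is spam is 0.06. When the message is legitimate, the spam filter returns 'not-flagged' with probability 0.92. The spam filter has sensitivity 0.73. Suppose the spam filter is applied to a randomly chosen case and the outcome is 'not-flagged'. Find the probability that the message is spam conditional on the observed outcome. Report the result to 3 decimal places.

Let H be the event that the message is spam. P(H) = 0.06, so P(¬H) = 0.94. With E the 'not-flagged' result, P(E|H) = 0.27 and P(E|¬H) = 0.92.
P(E) = 0.27·0.06 + 0.92·0.94 = 0.016200 + 0.86480 = 0.88100.
By Bayes' theorem, P(H|E) = 0.016200 / 0.88100 = 0.018.

P(H | E) ≈ 0.018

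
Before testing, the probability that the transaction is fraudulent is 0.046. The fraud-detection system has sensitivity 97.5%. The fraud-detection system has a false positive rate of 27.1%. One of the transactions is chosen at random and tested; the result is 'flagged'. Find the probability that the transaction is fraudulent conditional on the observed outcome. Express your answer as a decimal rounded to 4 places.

P(H | E) ≈ 0.1478

Write H for 'the transaction is fraudulent'. Prior odds H:¬H = 0.046/0.954 = 0.048218. For the 'flagged' outcome, the likelihood ratio is 0.975/0.271 = 3.5978.
Posterior odds = 0.048218 × 3.5978 = 0.17348, so P(H|E) = 0.17348/(1+0.17348) = 0.1478.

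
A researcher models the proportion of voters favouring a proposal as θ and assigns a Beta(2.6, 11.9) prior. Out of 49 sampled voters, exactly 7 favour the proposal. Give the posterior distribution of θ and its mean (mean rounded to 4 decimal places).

The binomial likelihood is conjugate to the Beta prior: with 7 successes and 42 failures, the posterior is Beta(2.6+7, 11.9+42) = Beta(9.6, 53.9).
Posterior mean = α/(α+β) = 9.6/63.5 = 0.1512.

Posterior: Beta(9.6, 53.9); mean ≈ 0.1512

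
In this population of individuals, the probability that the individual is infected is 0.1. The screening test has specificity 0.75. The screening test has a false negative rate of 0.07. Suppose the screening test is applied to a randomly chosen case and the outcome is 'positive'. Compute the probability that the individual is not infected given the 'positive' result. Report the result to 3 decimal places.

P(¬H | E) ≈ 0.708

Write H for 'the individual is infected'. Prior odds H:¬H = 0.1/0.9 = 0.11111. For the 'positive' outcome, the likelihood ratio is 0.93/0.25 = 3.7200.
Posterior odds = 0.11111 × 3.7200 = 0.41333, so P(H|E) = 0.41333/(1+0.41333) = 0.292. Then P(¬H|E) = 1 − 0.292 = 0.708.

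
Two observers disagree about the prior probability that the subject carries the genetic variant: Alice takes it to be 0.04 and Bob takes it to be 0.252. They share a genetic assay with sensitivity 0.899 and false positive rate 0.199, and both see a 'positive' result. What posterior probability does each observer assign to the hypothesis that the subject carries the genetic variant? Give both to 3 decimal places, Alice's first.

Alice: 0.158; Bob: 0.603

P('+'|H) = 0.899, P('+'|¬H) = 0.199.
Alice: numerator 0.899·0.04 = 0.035960; evidence = 0.035960+0.199·0.96 = 0.22700; posterior = 0.158.
Bob: numerator 0.899·0.252 = 0.22655; evidence = 0.22655+0.199·0.748 = 0.37540; posterior = 0.603.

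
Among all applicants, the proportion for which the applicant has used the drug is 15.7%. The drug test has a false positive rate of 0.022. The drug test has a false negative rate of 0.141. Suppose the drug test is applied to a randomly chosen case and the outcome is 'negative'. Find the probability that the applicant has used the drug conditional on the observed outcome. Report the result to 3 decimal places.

P(H | E) ≈ 0.026

Write H for 'the applicant has used the drug'. Prior odds H:¬H = 0.157/0.843 = 0.18624. For the 'negative' outcome, the likelihood ratio is 0.141/0.978 = 0.14417.
Posterior odds = 0.18624 × 0.14417 = 0.026850, so P(H|E) = 0.026850/(1+0.026850) = 0.026.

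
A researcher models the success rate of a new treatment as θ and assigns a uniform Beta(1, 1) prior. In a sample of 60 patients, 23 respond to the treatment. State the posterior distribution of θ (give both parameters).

Observing 23 successes and 37 failures updates Beta(1, 1) by adding the success and failure counts to the two shape parameters: α = 1+23 = 24, β = 1+37 = 38.

Posterior: Beta(24, 38)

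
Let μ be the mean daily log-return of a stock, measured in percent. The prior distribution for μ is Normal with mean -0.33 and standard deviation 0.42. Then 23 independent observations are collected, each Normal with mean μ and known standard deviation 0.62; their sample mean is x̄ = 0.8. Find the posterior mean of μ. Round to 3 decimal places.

Posterior mean ≈ 0.702

With known σ, the Normal prior is conjugate. Weight on the data is w = (n/σ²)/(n/σ² + 1/τ₀²) = 59.8335/(59.8335+5.66893) = 0.91345.
Posterior mean = w·x̄ + (1−w)·μ₀ = 0.91345·0.8 + 0.086545·-0.33 = 0.702.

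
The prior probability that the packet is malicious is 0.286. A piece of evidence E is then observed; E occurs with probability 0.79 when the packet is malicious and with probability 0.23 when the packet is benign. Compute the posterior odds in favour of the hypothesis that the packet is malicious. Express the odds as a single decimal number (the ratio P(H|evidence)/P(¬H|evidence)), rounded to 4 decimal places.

Posterior odds ≈ 1.3758

Prior odds = 0.286/(1−0.286) = 0.40056. In log-odds, ln(0.40056) = -0.91489.
Add log likelihood ratio: ln(3.4348) = 1.2340.
Posterior log-odds = 0.31906, so posterior odds = exp(0.31906) = 1.3758.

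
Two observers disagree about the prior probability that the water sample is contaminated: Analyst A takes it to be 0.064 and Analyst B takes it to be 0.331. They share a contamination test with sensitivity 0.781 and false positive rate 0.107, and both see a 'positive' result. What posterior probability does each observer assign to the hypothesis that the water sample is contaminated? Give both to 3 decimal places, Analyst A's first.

Analyst A: 0.333; Analyst B: 0.783

P('+'|H) = 0.781, P('+'|¬H) = 0.107.
Analyst A: numerator 0.781·0.064 = 0.049984; evidence = 0.049984+0.107·0.936 = 0.15014; posterior = 0.333.
Analyst B: numerator 0.781·0.331 = 0.25851; evidence = 0.25851+0.107·0.669 = 0.33009; posterior = 0.783.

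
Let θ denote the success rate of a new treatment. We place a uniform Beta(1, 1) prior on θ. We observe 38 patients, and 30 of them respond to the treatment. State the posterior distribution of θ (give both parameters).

Observing 30 successes and 8 failures updates Beta(1, 1) by adding the success and failure counts to the two shape parameters: α = 1+30 = 31, β = 1+8 = 9.

Posterior: Beta(31, 9)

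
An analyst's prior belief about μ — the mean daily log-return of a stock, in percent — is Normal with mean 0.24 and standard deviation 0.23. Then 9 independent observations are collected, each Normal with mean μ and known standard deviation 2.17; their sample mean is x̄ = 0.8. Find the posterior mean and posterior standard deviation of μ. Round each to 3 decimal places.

Posterior mean ≈ 0.291; posterior SD ≈ 0.219

With known σ, the Normal prior is conjugate. Weight on the data is w = (n/σ²)/(n/σ² + 1/τ₀²) = 1.91127/(1.91127+18.9036) = 0.091823.
Posterior mean = w·x̄ + (1−w)·μ₀ = 0.091823·0.8 + 0.90818·0.24 = 0.291. Posterior variance = 1/(1.91127+18.9036) = 0.0480426, so SD = 0.219.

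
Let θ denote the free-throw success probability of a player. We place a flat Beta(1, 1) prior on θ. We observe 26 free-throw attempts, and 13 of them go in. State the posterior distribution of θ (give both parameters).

Posterior: Beta(14, 14)

The binomial likelihood is conjugate to the Beta prior: with 13 successes and 13 failures, the posterior is Beta(1+13, 1+13) = Beta(14, 14).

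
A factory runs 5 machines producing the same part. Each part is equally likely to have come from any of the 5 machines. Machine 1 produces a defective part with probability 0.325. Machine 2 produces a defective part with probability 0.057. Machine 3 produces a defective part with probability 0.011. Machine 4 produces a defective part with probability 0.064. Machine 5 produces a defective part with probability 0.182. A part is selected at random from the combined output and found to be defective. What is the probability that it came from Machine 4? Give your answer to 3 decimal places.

P(defective|M1) = 0.325; P(defective|M2) = 0.057; P(defective|M3) = 0.011; P(defective|M4) = 0.064; P(defective|M5) = 0.182.
Prior × likelihood for each source: 0.2·0.325=0.06500, 0.2·0.057=0.01140, 0.2·0.011=0.002200, 0.2·0.064=0.01280, 0.2·0.182=0.03640. Summing gives P(defective) = 0.12780.
P(Machine 4 | defective) = 0.01280 / 0.12780 = 0.100.

Posterior probability ≈ 0.100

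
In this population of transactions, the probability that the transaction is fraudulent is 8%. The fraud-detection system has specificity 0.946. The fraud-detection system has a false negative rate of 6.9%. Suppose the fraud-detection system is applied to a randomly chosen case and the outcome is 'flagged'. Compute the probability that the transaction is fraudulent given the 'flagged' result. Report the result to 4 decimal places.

P(H | E) ≈ 0.5999

Write H for 'the transaction is fraudulent'. Prior odds H:¬H = 0.08/0.92 = 0.086957. For the 'flagged' outcome, the likelihood ratio is 0.931/0.054 = 17.241.
Posterior odds = 0.086957 × 17.241 = 1.4992, so P(H|E) = 1.4992/(1+1.4992) = 0.5999.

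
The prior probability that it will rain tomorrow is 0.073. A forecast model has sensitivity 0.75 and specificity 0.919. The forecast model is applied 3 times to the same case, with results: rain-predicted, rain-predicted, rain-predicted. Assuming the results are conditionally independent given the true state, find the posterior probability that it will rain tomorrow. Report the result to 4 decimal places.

Let H be the event that it will rain tomorrow; start with P(H) = 0.073. P('rain-predicted'|H) = 0.75, P('rain-predicted'|¬H) = 0.081.
Update on result 1 ('rain-predicted'): P(H) ← 0.75·0.0730 / (0.75·0.0730 + 0.081·0.9270) = 0.054750/0.12984 = 0.4217.
Update on result 2 ('rain-predicted'): P(H) ← 0.75·0.4217 / (0.75·0.4217 + 0.081·0.5783) = 0.31626/0.36311 = 0.8710.
Update on result 3 ('rain-predicted'): P(H) ← 0.75·0.8710 / (0.75·0.8710 + 0.081·0.1290) = 0.65324/0.66369 = 0.9843.

Posterior P(H) ≈ 0.9843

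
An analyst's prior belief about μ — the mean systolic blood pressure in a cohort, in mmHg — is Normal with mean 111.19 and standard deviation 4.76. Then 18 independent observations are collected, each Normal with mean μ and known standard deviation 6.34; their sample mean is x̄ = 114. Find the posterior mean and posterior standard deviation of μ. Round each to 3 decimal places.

Posterior mean ≈ 113.748; posterior SD ≈ 1.426

With known σ, the Normal prior is conjugate. Weight on the data is w = (n/σ²)/(n/σ² + 1/τ₀²) = 0.447810/(0.447810+0.0441353) = 0.91028.
Posterior mean = w·x̄ + (1−w)·μ₀ = 0.91028·114 + 0.089716·111.19 = 113.748. Posterior variance = 1/(0.447810+0.0441353) = 2.03275, so SD = 1.426.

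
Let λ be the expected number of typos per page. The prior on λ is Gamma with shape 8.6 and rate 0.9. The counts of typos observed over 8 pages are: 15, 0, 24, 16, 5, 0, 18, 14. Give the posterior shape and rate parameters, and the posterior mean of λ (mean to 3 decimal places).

Posterior: Gamma(shape=100.6, rate=8.9); mean ≈ 11.303

Total count ∑xᵢ = 92 over n = 8 pages.
Gamma is conjugate to the Poisson likelihood: posterior is Gamma(shape = 8.6+92 = 100.6, rate = 0.9+8 = 8.9).
E[λ | data] = 100.6/8.9 = 11.303.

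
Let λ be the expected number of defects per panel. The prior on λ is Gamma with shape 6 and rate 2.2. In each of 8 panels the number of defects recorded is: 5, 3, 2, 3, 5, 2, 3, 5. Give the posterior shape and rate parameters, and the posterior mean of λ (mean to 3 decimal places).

Total count ∑xᵢ = 28 over n = 8 panels.
Gamma is conjugate to the Poisson likelihood: posterior is Gamma(shape = 6+28 = 34, rate = 2.2+8 = 10.2).
Posterior mean = shape/rate = 34/10.2 = 3.333.

Posterior: Gamma(shape=34, rate=10.2); mean ≈ 3.333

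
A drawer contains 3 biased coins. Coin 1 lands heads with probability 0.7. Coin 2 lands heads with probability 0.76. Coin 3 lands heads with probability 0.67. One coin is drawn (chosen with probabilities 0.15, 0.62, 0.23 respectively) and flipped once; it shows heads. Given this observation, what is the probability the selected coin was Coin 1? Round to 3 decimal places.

Tabulate prior·likelihood by source: [1] prior 0.15, lik 0.7, product 0.1050; [2] prior 0.62, lik 0.76, product 0.4712; [3] prior 0.23, lik 0.67, product 0.1541.
Normalizing constant = 0.73030; the posterior for Coin 1 is its product over the sum, 0.1050/0.73030 = 0.144.

Posterior probability ≈ 0.144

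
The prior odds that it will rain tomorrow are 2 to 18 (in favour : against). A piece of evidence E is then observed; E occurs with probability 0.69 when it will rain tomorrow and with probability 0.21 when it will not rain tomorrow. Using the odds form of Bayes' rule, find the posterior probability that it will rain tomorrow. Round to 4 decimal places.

Posterior probability ≈ 0.2674

Prior odds = 2/18 = 0.11111. In log-odds, ln(0.11111) = -2.1972.
Add log likelihood ratio: ln(3.2857) = 1.1896.
Posterior log-odds = -1.0076, so posterior odds = exp(-1.0076) = 0.36508. Converting, P(H|E) = 0.36508/1.3651 = 0.2674.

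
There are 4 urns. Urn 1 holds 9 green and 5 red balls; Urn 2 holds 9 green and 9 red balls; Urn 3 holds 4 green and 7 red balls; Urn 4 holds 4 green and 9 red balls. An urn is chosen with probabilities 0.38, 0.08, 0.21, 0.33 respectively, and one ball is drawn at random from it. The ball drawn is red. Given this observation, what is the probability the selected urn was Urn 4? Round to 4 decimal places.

P(red|Urn 1) = 0.3571; P(red|Urn 2) = 0.5; P(red|Urn 3) = 0.6364; P(red|Urn 4) = 0.6923.
Prior × likelihood for each source: 0.38·0.3571=0.1357, 0.08·0.5=0.04000, 0.21·0.6364=0.1336, 0.33·0.6923=0.2285. Summing gives P(red) = 0.53781.
P(Urn 4 | red) = 0.2285 / 0.53781 = 0.4248.

Posterior probability ≈ 0.4248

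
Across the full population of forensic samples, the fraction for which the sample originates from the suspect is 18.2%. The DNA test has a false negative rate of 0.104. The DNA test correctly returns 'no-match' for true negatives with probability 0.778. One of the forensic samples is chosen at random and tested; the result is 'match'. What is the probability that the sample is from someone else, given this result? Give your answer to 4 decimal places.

P(¬H | E) ≈ 0.5269

Write H for 'the sample originates from the suspect'. Prior odds H:¬H = 0.182/0.818 = 0.22249. For the 'match' outcome, the likelihood ratio is 0.896/0.222 = 4.0360.
Posterior odds = 0.22249 × 4.0360 = 0.89799, so P(H|E) = 0.89799/(1+0.89799) = 0.4731. Then P(¬H|E) = 1 − 0.4731 = 0.5269.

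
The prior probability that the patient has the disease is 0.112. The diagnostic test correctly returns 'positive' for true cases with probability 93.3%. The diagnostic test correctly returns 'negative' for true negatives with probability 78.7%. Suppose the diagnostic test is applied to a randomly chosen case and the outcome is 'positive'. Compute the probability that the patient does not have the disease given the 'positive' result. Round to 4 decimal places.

P(¬H | E) ≈ 0.6441

Let H be the event that the patient has the disease. P(H) = 0.112, so P(¬H) = 0.888. With E the 'positive' result, P(E|H) = 0.933 and P(E|¬H) = 0.213.
P(E) = 0.933·0.112 + 0.213·0.888 = 0.10450 + 0.18914 = 0.29364.
By Bayes' theorem, P(H|E) = 0.10450 / 0.29364 = 0.3559. Hence P(¬H|E) = 1 − 0.3559 = 0.6441.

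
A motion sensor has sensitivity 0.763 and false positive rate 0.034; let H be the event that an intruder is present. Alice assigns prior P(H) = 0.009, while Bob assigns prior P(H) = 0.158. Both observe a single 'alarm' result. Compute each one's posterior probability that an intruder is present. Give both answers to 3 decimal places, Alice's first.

P('+'|H) = 0.763, P('+'|¬H) = 0.034.
Alice: numerator 0.763·0.009 = 0.0068670; evidence = 0.0068670+0.034·0.991 = 0.040561; posterior = 0.169.
Bob: numerator 0.763·0.158 = 0.12055; evidence = 0.12055+0.034·0.842 = 0.14918; posterior = 0.808.

Alice: 0.169; Bob: 0.808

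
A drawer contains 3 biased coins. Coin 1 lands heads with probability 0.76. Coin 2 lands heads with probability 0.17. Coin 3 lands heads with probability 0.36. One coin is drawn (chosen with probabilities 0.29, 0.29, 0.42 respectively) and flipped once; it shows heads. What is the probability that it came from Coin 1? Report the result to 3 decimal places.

Posterior probability ≈ 0.524

Tabulate prior·likelihood by source: [1] prior 0.29, lik 0.76, product 0.2204; [2] prior 0.29, lik 0.17, product 0.04930; [3] prior 0.42, lik 0.36, product 0.1512.
Normalizing constant = 0.42090; the posterior for Coin 1 is its product over the sum, 0.2204/0.42090 = 0.524.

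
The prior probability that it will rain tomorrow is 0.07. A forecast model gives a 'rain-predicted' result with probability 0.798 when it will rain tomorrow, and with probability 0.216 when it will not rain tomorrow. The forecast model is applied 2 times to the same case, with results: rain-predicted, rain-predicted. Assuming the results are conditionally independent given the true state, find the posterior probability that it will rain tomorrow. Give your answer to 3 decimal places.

Let H be the event that it will rain tomorrow; start with P(H) = 0.07. P('rain-predicted'|H) = 0.798, P('rain-predicted'|¬H) = 0.216.
Update on result 1 ('rain-predicted'): P(H) ← 0.798·0.0700 / (0.798·0.0700 + 0.216·0.9300) = 0.055860/0.25674 = 0.2176.
Update on result 2 ('rain-predicted'): P(H) ← 0.798·0.2176 / (0.798·0.2176 + 0.216·0.7824) = 0.17362/0.34263 = 0.5067.

Posterior P(H) ≈ 0.507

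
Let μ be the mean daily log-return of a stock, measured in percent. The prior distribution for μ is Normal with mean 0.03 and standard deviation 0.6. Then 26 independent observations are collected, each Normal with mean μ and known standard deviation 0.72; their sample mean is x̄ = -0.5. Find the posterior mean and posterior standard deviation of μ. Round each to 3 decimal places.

Posterior mean ≈ -0.472; posterior SD ≈ 0.137

Prior precision 1/τ₀² = 1/0.6² = 2.77778; data precision n/σ² = 26/0.72² = 50.1543.
Posterior precision = 2.77778 + 50.1543 = 52.9321, giving posterior SD = 1/√52.9321 = 0.137.
Posterior mean = (2.77778·0.03 + 50.1543·-0.5) / 52.9321 = -0.472.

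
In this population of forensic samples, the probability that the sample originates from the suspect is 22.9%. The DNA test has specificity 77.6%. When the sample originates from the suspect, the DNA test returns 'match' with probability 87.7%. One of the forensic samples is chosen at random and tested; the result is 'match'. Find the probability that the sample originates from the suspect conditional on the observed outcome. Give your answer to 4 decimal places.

Write H for 'the sample originates from the suspect'. Prior odds H:¬H = 0.229/0.771 = 0.29702. For the 'match' outcome, the likelihood ratio is 0.877/0.224 = 3.9152.
Posterior odds = 0.29702 × 3.9152 = 1.1629, so P(H|E) = 1.1629/(1+1.1629) = 0.5377.

P(H | E) ≈ 0.5377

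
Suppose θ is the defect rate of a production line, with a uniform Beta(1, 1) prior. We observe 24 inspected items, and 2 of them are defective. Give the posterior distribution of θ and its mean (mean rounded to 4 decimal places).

Observing 2 successes and 22 failures updates Beta(1, 1) by adding the success and failure counts to the two shape parameters: α = 1+2 = 3, β = 1+22 = 23.
Posterior mean = α/(α+β) = 3/26 = 0.1154.

Posterior: Beta(3, 23); mean ≈ 0.1154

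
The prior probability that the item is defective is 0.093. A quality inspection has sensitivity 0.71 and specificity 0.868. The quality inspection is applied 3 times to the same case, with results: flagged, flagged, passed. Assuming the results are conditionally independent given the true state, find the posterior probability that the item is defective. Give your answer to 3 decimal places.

Posterior P(H) ≈ 0.498

Let H be the event that the item is defective; start with P(H) = 0.093. P('flagged'|H) = 0.71, P('flagged'|¬H) = 0.132.
Update on result 1 ('flagged'): P(H) ← 0.71·0.0930 / (0.71·0.0930 + 0.132·0.9070) = 0.066030/0.18575 = 0.3555.
Update on result 2 ('flagged'): P(H) ← 0.71·0.3555 / (0.71·0.3555 + 0.132·0.6445) = 0.25238/0.33746 = 0.7479.
Update on result 3 ('passed'): P(H) ← 0.29·0.7479 / (0.29·0.7479 + 0.868·0.2521) = 0.21689/0.43572 = 0.4978.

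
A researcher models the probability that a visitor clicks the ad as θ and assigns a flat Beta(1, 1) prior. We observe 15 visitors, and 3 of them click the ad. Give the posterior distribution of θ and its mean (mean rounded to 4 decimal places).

Posterior: Beta(4, 13); mean ≈ 0.2353

Observing 3 successes and 12 failures updates Beta(1, 1) by adding the success and failure counts to the two shape parameters: α = 1+3 = 4, β = 1+12 = 13.
Posterior mean = α/(α+β) = 4/17 = 0.2353.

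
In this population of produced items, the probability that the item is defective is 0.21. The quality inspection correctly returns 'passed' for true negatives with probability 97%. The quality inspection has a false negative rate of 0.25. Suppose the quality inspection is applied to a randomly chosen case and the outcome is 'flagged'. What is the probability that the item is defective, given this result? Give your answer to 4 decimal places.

Write H for 'the item is defective'. Prior odds H:¬H = 0.21/0.79 = 0.26582. For the 'flagged' outcome, the likelihood ratio is 0.75/0.03 = 25.000.
Posterior odds = 0.26582 × 25.000 = 6.6456, so P(H|E) = 6.6456/(1+6.6456) = 0.8692.

P(H | E) ≈ 0.8692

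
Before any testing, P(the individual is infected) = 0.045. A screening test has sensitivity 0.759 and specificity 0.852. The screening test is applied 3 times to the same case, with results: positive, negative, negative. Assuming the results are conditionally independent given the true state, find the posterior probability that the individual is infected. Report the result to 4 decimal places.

Posterior P(H) ≈ 0.0190

With H the event that the individual is infected, the joint likelihood of the observed sequence is P(data|H) = 0.759·0.241·0.241 = 0.044083 and P(data|¬H) = 0.148·0.852·0.852 = 0.10743.
Bayes: P(H|data) = 0.045·0.044083 / (0.045·0.044083 + 0.955·0.10743) = 0.0019838/0.10458 = 0.0190.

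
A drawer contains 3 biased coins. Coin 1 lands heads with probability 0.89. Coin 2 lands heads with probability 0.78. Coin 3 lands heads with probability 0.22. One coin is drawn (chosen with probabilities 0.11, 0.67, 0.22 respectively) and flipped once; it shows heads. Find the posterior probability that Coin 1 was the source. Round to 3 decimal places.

Posterior probability ≈ 0.146

Tabulate prior·likelihood by source: [1] prior 0.11, lik 0.89, product 0.09790; [2] prior 0.67, lik 0.78, product 0.5226; [3] prior 0.22, lik 0.22, product 0.04840.
Normalizing constant = 0.66890; the posterior for Coin 1 is its product over the sum, 0.09790/0.66890 = 0.146.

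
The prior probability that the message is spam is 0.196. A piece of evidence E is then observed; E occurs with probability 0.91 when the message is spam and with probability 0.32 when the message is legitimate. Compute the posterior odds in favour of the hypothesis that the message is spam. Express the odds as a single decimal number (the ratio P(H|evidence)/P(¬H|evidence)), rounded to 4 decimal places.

Prior odds = 0.196/(1−0.196) = 0.24378.
Likelihood ratio for E = 0.91/0.32 = 2.8438.
Posterior odds = prior odds × LR = 0.69325.

Posterior odds ≈ 0.6933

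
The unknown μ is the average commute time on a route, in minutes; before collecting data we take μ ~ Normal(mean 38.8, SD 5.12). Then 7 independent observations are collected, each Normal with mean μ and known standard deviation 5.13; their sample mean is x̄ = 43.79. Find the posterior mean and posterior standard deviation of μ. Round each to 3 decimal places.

Posterior mean ≈ 43.164; posterior SD ≈ 1.813

With known σ, the Normal prior is conjugate. Weight on the data is w = (n/σ²)/(n/σ² + 1/τ₀²) = 0.265989/(0.265989+0.0381470) = 0.87457.
Posterior mean = w·x̄ + (1−w)·μ₀ = 0.87457·43.79 + 0.12543·38.8 = 43.164. Posterior variance = 1/(0.265989+0.0381470) = 3.28801, so SD = 1.813.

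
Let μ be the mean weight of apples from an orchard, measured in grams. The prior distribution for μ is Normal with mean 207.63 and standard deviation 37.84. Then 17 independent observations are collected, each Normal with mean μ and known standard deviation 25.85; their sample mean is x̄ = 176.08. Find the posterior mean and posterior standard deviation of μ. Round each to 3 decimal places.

Posterior mean ≈ 176.923; posterior SD ≈ 6.185

With known σ, the Normal prior is conjugate. Weight on the data is w = (n/σ²)/(n/σ² + 1/τ₀²) = 0.0254406/(0.0254406+0.00069839) = 0.97328.
Posterior mean = w·x̄ + (1−w)·μ₀ = 0.97328·176.08 + 0.026718·207.63 = 176.923. Posterior variance = 1/(0.0254406+0.00069839) = 38.2570, so SD = 6.185.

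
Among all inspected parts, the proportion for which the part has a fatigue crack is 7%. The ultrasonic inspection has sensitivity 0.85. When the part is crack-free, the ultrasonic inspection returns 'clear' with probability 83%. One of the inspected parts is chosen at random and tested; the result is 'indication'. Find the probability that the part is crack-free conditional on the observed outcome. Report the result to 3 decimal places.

P(¬H | E) ≈ 0.727

Let H be the event that the part has a fatigue crack. P(H) = 0.07, so P(¬H) = 0.93. With E the 'indication' result, P(E|H) = 0.85 and P(E|¬H) = 0.17.
P(E) = 0.85·0.07 + 0.17·0.93 = 0.059500 + 0.15810 = 0.21760.
By Bayes' theorem, P(H|E) = 0.059500 / 0.21760 = 0.273. Hence P(¬H|E) = 1 − 0.273 = 0.727.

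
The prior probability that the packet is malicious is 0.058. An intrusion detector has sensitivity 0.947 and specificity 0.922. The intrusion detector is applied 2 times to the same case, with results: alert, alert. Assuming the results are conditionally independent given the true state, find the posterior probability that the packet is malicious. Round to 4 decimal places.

With H the event that the packet is malicious, the joint likelihood of the observed sequence is P(data|H) = 0.947·0.947 = 0.89681 and P(data|¬H) = 0.078·0.078 = 0.0060840.
Bayes: P(H|data) = 0.058·0.89681 / (0.058·0.89681 + 0.942·0.0060840) = 0.052015/0.057746 = 0.9008.

Posterior P(H) ≈ 0.9008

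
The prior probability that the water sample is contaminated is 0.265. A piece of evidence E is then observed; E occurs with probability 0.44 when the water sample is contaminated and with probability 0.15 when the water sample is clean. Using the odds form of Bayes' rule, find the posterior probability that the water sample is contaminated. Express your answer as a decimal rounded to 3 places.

Prior odds = 0.265/(1−0.265) = 0.36054.
Likelihood ratio for E = 0.44/0.15 = 2.9333.
Posterior odds = prior odds × LR = 1.0576.
Posterior probability = odds/(1+odds) = 1.0576/2.0576 = 0.514.

Posterior probability ≈ 0.514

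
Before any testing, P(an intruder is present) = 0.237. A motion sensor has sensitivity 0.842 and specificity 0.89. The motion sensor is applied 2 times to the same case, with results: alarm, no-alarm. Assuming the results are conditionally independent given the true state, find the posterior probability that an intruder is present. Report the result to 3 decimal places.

With H the event that an intruder is present, the joint likelihood of the observed sequence is P(data|H) = 0.842·0.158 = 0.13304 and P(data|¬H) = 0.11·0.89 = 0.097900.
Bayes: P(H|data) = 0.237·0.13304 / (0.237·0.13304 + 0.763·0.097900) = 0.031530/0.10623 = 0.2968.

Posterior P(H) ≈ 0.297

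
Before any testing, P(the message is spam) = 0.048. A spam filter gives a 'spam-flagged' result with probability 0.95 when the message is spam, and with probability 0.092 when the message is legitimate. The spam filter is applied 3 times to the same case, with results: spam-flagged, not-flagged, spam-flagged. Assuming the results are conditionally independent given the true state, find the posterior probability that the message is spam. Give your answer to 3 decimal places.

Posterior P(H) ≈ 0.228

Let H be the event that the message is spam; start with P(H) = 0.048. P('spam-flagged'|H) = 0.95, P('spam-flagged'|¬H) = 0.092.
Update on result 1 ('spam-flagged'): P(H) ← 0.95·0.0480 / (0.95·0.0480 + 0.092·0.9520) = 0.045600/0.13318 = 0.3424.
Update on result 2 ('not-flagged'): P(H) ← 0.05·0.3424 / (0.05·0.3424 + 0.908·0.6576) = 0.017119/0.61423 = 0.0279.
Update on result 3 ('spam-flagged'): P(H) ← 0.95·0.0279 / (0.95·0.0279 + 0.092·0.9721) = 0.026477/0.11591 = 0.2284.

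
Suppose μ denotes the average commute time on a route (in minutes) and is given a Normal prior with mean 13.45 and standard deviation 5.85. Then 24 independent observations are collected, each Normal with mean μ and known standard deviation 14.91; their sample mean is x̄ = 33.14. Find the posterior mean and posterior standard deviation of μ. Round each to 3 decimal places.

With known σ, the Normal prior is conjugate. Weight on the data is w = (n/σ²)/(n/σ² + 1/τ₀²) = 0.107958/(0.107958+0.0292205) = 0.78699.
Posterior mean = w·x̄ + (1−w)·μ₀ = 0.78699·33.14 + 0.21301·13.45 = 28.946. Posterior variance = 1/(0.107958+0.0292205) = 7.28975, so SD = 2.700.

Posterior mean ≈ 28.946; posterior SD ≈ 2.700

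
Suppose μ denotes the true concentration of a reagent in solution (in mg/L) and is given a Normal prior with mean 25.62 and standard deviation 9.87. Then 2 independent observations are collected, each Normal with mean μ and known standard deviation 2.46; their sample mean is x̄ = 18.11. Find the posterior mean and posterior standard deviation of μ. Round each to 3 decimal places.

Posterior mean ≈ 18.336; posterior SD ≈ 1.713

Prior precision 1/τ₀² = 1/9.87² = 0.0102652; data precision n/σ² = 2/2.46² = 0.330491.
Posterior precision = 0.0102652 + 0.330491 = 0.340756, giving posterior SD = 1/√0.340756 = 1.713.
Posterior mean = (0.0102652·25.62 + 0.330491·18.11) / 0.340756 = 18.336.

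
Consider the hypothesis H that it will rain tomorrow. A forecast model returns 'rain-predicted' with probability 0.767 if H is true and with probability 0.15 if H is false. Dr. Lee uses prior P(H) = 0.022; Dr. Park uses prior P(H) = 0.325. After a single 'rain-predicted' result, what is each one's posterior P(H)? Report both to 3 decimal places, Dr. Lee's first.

Dr. Lee: 0.103; Dr. Park: 0.711

P('+'|H) = 0.767, P('+'|¬H) = 0.15.
Dr. Lee: numerator 0.767·0.022 = 0.016874; evidence = 0.016874+0.15·0.978 = 0.16357; posterior = 0.103.
Dr. Park: numerator 0.767·0.325 = 0.24928; evidence = 0.24928+0.15·0.675 = 0.35053; posterior = 0.711.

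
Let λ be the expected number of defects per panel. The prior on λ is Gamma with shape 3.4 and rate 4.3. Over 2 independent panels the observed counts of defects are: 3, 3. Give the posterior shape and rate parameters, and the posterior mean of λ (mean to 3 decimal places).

Total count ∑xᵢ = 6 over n = 2 panels.
Gamma is conjugate to the Poisson likelihood: posterior is Gamma(shape = 3.4+6 = 9.4, rate = 4.3+2 = 6.3).
Posterior mean = shape/rate = 9.4/6.3 = 1.492.

Posterior: Gamma(shape=9.4, rate=6.3); mean ≈ 1.492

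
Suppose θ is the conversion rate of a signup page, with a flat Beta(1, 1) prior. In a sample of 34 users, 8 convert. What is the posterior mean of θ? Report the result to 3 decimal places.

Posterior mean ≈ 0.250

The binomial likelihood is conjugate to the Beta prior: with 8 successes and 26 failures, the posterior is Beta(1+8, 1+26) = Beta(9, 27).
E[θ | data] = 9/(9+27) = 0.250.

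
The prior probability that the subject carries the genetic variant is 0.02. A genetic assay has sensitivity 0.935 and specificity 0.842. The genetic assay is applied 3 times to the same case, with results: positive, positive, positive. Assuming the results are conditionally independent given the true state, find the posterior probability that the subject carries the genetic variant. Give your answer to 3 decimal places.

Let H be the event that the subject carries the genetic variant; start with P(H) = 0.02. P('positive'|H) = 0.935, P('positive'|¬H) = 0.158.
Update on result 1 ('positive'): P(H) ← 0.935·0.0200 / (0.935·0.0200 + 0.158·0.9800) = 0.018700/0.17354 = 0.1078.
Update on result 2 ('positive'): P(H) ← 0.935·0.1078 / (0.935·0.1078 + 0.158·0.8922) = 0.10075/0.24173 = 0.4168.
Update on result 3 ('positive'): P(H) ← 0.935·0.4168 / (0.935·0.4168 + 0.158·0.5832) = 0.38971/0.48185 = 0.8088.

Posterior P(H) ≈ 0.809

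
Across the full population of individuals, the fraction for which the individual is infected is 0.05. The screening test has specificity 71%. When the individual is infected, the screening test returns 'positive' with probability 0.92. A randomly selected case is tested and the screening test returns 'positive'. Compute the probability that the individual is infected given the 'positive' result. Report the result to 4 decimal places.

Write H for 'the individual is infected'. Prior odds H:¬H = 0.05/0.95 = 0.052632. For the 'positive' outcome, the likelihood ratio is 0.92/0.29 = 3.1724.
Posterior odds = 0.052632 × 3.1724 = 0.16697, so P(H|E) = 0.16697/(1+0.16697) = 0.1431.

P(H | E) ≈ 0.1431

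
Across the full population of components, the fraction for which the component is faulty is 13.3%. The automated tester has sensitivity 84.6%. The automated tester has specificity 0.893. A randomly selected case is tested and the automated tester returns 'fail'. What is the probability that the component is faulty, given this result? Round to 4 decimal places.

Write H for 'the component is faulty'. Prior odds H:¬H = 0.133/0.867 = 0.15340. For the 'fail' outcome, the likelihood ratio is 0.846/0.107 = 7.9065.
Posterior odds = 0.15340 × 7.9065 = 1.2129, so P(H|E) = 1.2129/(1+1.2129) = 0.5481.

P(H | E) ≈ 0.5481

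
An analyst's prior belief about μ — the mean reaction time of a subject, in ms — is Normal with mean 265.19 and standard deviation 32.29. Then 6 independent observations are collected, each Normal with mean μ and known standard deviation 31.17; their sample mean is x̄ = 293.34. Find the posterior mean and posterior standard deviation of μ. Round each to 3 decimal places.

Posterior mean ≈ 289.556; posterior SD ≈ 11.839

With known σ, the Normal prior is conjugate. Weight on the data is w = (n/σ²)/(n/σ² + 1/τ₀²) = 0.00617558/(0.00617558+0.00095910) = 0.86557.
Posterior mean = w·x̄ + (1−w)·μ₀ = 0.86557·293.34 + 0.13443·265.19 = 289.556. Posterior variance = 1/(0.00617558+0.00095910) = 140.160, so SD = 11.839.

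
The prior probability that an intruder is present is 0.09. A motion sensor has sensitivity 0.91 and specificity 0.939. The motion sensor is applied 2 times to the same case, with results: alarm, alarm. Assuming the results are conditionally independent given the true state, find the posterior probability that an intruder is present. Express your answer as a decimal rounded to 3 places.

Posterior P(H) ≈ 0.957

Let H be the event that an intruder is present; start with P(H) = 0.09. P('alarm'|H) = 0.91, P('alarm'|¬H) = 0.061.
Update on result 1 ('alarm'): P(H) ← 0.91·0.0900 / (0.91·0.0900 + 0.061·0.9100) = 0.081900/0.13741 = 0.5960.
Update on result 2 ('alarm'): P(H) ← 0.91·0.5960 / (0.91·0.5960 + 0.061·0.4040) = 0.54238/0.56703 = 0.9565.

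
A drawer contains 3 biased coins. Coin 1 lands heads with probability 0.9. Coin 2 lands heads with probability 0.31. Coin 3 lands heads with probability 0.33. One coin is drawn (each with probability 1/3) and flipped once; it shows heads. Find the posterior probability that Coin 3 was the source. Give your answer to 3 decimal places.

Posterior probability ≈ 0.214

Tabulate prior·likelihood by source: [1] prior 0.333333, lik 0.9, product 0.3000; [2] prior 0.333333, lik 0.31, product 0.1033; [3] prior 0.333333, lik 0.33, product 0.1100.
Normalizing constant = 0.51333; the posterior for Coin 3 is its product over the sum, 0.1100/0.51333 = 0.214.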